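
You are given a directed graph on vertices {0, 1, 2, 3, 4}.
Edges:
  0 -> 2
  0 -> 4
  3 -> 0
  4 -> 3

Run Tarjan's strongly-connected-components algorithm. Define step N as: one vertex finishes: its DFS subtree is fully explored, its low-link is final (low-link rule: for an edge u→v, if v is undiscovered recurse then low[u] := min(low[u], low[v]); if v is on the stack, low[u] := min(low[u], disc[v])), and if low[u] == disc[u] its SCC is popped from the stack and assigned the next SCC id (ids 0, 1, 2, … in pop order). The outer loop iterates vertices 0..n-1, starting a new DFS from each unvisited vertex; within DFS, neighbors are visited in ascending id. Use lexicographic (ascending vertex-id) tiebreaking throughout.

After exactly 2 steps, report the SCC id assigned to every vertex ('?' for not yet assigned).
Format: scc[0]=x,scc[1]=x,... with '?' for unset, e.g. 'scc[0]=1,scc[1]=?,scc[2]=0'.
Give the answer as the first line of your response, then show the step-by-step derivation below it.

scc[0]=?,scc[1]=?,scc[2]=0,scc[3]=?,scc[4]=?

step 1: low=(low[0]=0,low[1]=?,low[2]=1,low[3]=?,low[4]=?); scc=(scc[0]=?,scc[1]=?,scc[2]=0,scc[3]=?,scc[4]=?)
step 2: low=(low[0]=0,low[1]=?,low[2]=1,low[3]=0,low[4]=2); scc=(scc[0]=?,scc[1]=?,scc[2]=0,scc[3]=?,scc[4]=?)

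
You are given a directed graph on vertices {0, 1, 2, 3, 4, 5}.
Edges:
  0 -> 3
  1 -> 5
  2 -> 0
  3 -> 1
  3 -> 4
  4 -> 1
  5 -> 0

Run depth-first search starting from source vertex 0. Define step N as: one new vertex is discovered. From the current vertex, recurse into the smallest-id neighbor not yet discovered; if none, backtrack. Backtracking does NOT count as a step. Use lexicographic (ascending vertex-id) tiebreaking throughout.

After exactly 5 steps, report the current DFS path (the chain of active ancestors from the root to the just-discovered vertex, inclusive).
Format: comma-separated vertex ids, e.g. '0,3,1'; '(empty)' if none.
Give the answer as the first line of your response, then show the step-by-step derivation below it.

0,3,4

step 1: discover 0; path=0; order=0
step 2: discover 3; path=0>3; order=0,3
step 3: discover 1; path=0>3>1; order=0,3,1
step 4: discover 5; path=0>3>1>5; order=0,3,1,5
step 5: discover 4; path=0>3>4; order=0,3,1,5,4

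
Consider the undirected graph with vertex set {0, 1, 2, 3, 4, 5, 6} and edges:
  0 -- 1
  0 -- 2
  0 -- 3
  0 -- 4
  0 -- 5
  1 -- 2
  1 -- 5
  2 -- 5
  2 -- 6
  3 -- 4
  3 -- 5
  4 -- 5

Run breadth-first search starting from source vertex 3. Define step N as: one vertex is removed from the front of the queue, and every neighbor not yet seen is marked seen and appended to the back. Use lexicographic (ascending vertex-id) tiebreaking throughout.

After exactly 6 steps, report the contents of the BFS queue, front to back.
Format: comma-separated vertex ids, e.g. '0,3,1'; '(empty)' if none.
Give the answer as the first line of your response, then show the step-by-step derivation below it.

6

step 1: dequeue 3; queue=[0,4,5]; order=3
step 2: dequeue 0; queue=[4,5,1,2]; order=3,0
step 3: dequeue 4; queue=[5,1,2]; order=3,0,4
step 4: dequeue 5; queue=[1,2]; order=3,0,4,5
step 5: dequeue 1; queue=[2]; order=3,0,4,5,1
step 6: dequeue 2; queue=[6]; order=3,0,4,5,1,2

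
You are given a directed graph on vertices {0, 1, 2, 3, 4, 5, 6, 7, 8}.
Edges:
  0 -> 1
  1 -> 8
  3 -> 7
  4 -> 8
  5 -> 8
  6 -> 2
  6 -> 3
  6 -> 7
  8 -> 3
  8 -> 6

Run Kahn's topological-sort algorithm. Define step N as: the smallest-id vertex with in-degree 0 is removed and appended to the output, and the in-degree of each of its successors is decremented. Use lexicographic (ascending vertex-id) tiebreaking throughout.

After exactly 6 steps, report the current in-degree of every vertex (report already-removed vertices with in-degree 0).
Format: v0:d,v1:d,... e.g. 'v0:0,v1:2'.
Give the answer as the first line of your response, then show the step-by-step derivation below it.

v0:0,v1:0,v2:0,v3:0,v4:0,v5:0,v6:0,v7:1,v8:0

step 1: output 0; order=[0]; indeg=(0,0,1,2,0,0,1,2,3)
step 2: output 1; order=[0,1]; indeg=(0,0,1,2,0,0,1,2,2)
step 3: output 4; order=[0,1,4]; indeg=(0,0,1,2,0,0,1,2,1)
step 4: output 5; order=[0,1,4,5]; indeg=(0,0,1,2,0,0,1,2,0)
step 5: output 8; order=[0,1,4,5,8]; indeg=(0,0,1,1,0,0,0,2,0)
step 6: output 6; order=[0,1,4,5,8,6]; indeg=(0,0,0,0,0,0,0,1,0)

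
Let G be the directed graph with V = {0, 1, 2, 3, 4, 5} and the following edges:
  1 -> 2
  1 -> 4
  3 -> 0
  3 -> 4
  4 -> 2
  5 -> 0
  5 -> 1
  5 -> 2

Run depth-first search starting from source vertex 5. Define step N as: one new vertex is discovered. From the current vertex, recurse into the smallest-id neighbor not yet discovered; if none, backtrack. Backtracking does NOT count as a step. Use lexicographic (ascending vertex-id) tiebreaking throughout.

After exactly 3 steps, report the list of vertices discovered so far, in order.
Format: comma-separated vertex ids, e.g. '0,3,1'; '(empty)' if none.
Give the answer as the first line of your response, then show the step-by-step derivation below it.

5,0,1

step 1: discover 5; path=5; order=5
step 2: discover 0; path=5>0; order=5,0
step 3: discover 1; path=5>1; order=5,0,1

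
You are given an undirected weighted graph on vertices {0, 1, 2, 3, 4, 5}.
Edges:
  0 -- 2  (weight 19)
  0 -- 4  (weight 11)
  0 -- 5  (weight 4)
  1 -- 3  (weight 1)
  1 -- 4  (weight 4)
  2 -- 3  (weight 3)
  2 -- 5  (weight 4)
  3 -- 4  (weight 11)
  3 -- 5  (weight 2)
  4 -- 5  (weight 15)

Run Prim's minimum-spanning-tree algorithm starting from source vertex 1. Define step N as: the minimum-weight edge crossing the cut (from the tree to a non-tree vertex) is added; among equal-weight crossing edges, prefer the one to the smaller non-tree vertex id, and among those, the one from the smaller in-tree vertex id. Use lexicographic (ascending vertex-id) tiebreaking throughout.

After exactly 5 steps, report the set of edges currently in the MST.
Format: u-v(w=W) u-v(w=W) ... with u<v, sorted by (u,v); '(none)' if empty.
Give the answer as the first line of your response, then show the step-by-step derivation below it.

0-5(w=4) 1-3(w=1) 1-4(w=4) 2-3(w=3) 3-5(w=2)

step 1: add edge 1-3 (w=1); MST = {1-3(w=1)}
step 2: add edge 3-5 (w=2); MST = {1-3(w=1) 3-5(w=2)}
step 3: add edge 2-3 (w=3); MST = {1-3(w=1) 2-3(w=3) 3-5(w=2)}
step 4: add edge 0-5 (w=4); MST = {0-5(w=4) 1-3(w=1) 2-3(w=3) 3-5(w=2)}
step 5: add edge 1-4 (w=4); MST = {0-5(w=4) 1-3(w=1) 1-4(w=4) 2-3(w=3) 3-5(w=2)}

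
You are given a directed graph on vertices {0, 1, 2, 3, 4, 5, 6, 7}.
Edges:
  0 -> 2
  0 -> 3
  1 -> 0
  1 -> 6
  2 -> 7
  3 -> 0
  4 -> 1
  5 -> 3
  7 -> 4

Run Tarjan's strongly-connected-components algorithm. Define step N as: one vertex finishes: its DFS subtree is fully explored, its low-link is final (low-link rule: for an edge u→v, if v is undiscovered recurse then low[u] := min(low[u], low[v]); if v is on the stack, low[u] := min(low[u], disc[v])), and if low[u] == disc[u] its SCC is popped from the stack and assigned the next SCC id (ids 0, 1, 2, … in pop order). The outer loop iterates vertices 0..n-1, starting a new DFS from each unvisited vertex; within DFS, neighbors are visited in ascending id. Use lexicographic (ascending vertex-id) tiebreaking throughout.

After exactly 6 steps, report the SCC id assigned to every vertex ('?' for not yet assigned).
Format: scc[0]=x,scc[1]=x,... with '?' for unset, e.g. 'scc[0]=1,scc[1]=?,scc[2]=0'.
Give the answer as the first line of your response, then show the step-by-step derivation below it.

scc[0]=?,scc[1]=?,scc[2]=?,scc[3]=?,scc[4]=?,scc[5]=?,scc[6]=0,scc[7]=?

step 1: low=(low[0]=0,low[1]=0,low[2]=1,low[3]=?,low[4]=3,low[5]=?,low[6]=5,low[7]=2); scc=(scc[0]=?,scc[1]=?,scc[2]=?,scc[3]=?,scc[4]=?,scc[5]=?,scc[6]=0,scc[7]=?)
step 2: low=(low[0]=0,low[1]=0,low[2]=1,low[3]=?,low[4]=3,low[5]=?,low[6]=5,low[7]=2); scc=(scc[0]=?,scc[1]=?,scc[2]=?,scc[3]=?,scc[4]=?,scc[5]=?,scc[6]=0,scc[7]=?)
step 3: low=(low[0]=0,low[1]=0,low[2]=1,low[3]=?,low[4]=0,low[5]=?,low[6]=5,low[7]=2); scc=(scc[0]=?,scc[1]=?,scc[2]=?,scc[3]=?,scc[4]=?,scc[5]=?,scc[6]=0,scc[7]=?)
step 4: low=(low[0]=0,low[1]=0,low[2]=1,low[3]=?,low[4]=0,low[5]=?,low[6]=5,low[7]=0); scc=(scc[0]=?,scc[1]=?,scc[2]=?,scc[3]=?,scc[4]=?,scc[5]=?,scc[6]=0,scc[7]=?)
step 5: low=(low[0]=0,low[1]=0,low[2]=0,low[3]=?,low[4]=0,low[5]=?,low[6]=5,low[7]=0); scc=(scc[0]=?,scc[1]=?,scc[2]=?,scc[3]=?,scc[4]=?,scc[5]=?,scc[6]=0,scc[7]=?)
step 6: low=(low[0]=0,low[1]=0,low[2]=0,low[3]=0,low[4]=0,low[5]=?,low[6]=5,low[7]=0); scc=(scc[0]=?,scc[1]=?,scc[2]=?,scc[3]=?,scc[4]=?,scc[5]=?,scc[6]=0,scc[7]=?)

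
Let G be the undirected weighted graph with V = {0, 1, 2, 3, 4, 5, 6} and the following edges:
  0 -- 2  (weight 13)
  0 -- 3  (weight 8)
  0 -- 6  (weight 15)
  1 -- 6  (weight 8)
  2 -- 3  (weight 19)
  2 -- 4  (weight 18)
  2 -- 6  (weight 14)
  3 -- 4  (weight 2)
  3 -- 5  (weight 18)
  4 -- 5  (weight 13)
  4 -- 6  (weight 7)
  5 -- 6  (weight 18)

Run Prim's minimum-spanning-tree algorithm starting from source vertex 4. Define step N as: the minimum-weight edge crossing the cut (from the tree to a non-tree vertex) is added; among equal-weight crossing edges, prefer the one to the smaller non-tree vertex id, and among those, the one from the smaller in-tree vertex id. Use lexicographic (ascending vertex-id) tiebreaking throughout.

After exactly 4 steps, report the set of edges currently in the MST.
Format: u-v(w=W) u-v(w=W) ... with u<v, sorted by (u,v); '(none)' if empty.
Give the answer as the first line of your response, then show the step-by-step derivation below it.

0-3(w=8) 1-6(w=8) 3-4(w=2) 4-6(w=7)

step 1: add edge 3-4 (w=2); MST = {3-4(w=2)}
step 2: add edge 4-6 (w=7); MST = {3-4(w=2) 4-6(w=7)}
step 3: add edge 0-3 (w=8); MST = {0-3(w=8) 3-4(w=2) 4-6(w=7)}
step 4: add edge 1-6 (w=8); MST = {0-3(w=8) 1-6(w=8) 3-4(w=2) 4-6(w=7)}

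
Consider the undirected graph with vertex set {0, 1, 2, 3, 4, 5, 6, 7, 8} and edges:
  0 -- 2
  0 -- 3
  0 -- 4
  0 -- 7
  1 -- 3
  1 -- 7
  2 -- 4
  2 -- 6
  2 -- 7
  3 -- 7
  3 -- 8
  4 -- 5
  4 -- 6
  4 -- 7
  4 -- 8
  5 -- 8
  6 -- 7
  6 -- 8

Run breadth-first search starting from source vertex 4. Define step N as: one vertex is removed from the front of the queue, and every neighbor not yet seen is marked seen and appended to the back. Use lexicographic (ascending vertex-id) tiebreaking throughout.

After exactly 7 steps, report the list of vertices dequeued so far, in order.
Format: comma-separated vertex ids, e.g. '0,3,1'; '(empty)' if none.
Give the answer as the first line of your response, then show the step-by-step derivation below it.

4,0,2,5,6,7,8

step 1: dequeue 4; queue=[0,2,5,6,7,8]; order=4
step 2: dequeue 0; queue=[2,5,6,7,8,3]; order=4,0
step 3: dequeue 2; queue=[5,6,7,8,3]; order=4,0,2
step 4: dequeue 5; queue=[6,7,8,3]; order=4,0,2,5
step 5: dequeue 6; queue=[7,8,3]; order=4,0,2,5,6
step 6: dequeue 7; queue=[8,3,1]; order=4,0,2,5,6,7
step 7: dequeue 8; queue=[3,1]; order=4,0,2,5,6,7,8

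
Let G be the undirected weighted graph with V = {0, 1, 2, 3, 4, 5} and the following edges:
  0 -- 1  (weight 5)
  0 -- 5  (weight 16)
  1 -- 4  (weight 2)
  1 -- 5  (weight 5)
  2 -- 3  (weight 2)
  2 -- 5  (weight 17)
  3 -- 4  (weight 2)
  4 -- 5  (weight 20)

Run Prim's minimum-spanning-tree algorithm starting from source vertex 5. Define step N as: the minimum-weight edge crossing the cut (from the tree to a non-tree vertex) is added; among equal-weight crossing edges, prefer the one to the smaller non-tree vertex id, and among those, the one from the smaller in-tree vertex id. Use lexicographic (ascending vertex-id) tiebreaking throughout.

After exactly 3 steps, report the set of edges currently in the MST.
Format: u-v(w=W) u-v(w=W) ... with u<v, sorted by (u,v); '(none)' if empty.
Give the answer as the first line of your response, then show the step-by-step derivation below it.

1-4(w=2) 1-5(w=5) 3-4(w=2)

step 1: add edge 1-5 (w=5); MST = {1-5(w=5)}
step 2: add edge 1-4 (w=2); MST = {1-4(w=2) 1-5(w=5)}
step 3: add edge 3-4 (w=2); MST = {1-4(w=2) 1-5(w=5) 3-4(w=2)}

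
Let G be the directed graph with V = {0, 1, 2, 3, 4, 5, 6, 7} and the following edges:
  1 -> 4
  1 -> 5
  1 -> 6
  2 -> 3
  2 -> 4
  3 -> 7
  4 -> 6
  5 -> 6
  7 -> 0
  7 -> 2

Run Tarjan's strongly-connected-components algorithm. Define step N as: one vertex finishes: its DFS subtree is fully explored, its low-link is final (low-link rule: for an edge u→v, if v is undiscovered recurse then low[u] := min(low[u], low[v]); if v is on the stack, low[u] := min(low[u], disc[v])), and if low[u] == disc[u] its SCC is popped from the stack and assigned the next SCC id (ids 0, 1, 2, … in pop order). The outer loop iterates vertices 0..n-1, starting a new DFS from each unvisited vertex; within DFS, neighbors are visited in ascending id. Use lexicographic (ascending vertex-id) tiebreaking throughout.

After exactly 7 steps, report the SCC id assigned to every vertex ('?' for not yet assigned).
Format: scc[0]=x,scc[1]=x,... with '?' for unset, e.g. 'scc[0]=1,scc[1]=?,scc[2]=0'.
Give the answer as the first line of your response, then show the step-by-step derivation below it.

scc[0]=0,scc[1]=4,scc[2]=?,scc[3]=?,scc[4]=2,scc[5]=3,scc[6]=1,scc[7]=?

step 1: low=(low[0]=0,low[1]=?,low[2]=?,low[3]=?,low[4]=?,low[5]=?,low[6]=?,low[7]=?); scc=(scc[0]=0,scc[1]=?,scc[2]=?,scc[3]=?,scc[4]=?,scc[5]=?,scc[6]=?,scc[7]=?)
step 2: low=(low[0]=0,low[1]=1,low[2]=?,low[3]=?,low[4]=2,low[5]=?,low[6]=3,low[7]=?); scc=(scc[0]=0,scc[1]=?,scc[2]=?,scc[3]=?,scc[4]=?,scc[5]=?,scc[6]=1,scc[7]=?)
step 3: low=(low[0]=0,low[1]=1,low[2]=?,low[3]=?,low[4]=2,low[5]=?,low[6]=3,low[7]=?); scc=(scc[0]=0,scc[1]=?,scc[2]=?,scc[3]=?,scc[4]=2,scc[5]=?,scc[6]=1,scc[7]=?)
step 4: low=(low[0]=0,low[1]=1,low[2]=?,low[3]=?,low[4]=2,low[5]=4,low[6]=3,low[7]=?); scc=(scc[0]=0,scc[1]=?,scc[2]=?,scc[3]=?,scc[4]=2,scc[5]=3,scc[6]=1,scc[7]=?)
step 5: low=(low[0]=0,low[1]=1,low[2]=?,low[3]=?,low[4]=2,low[5]=4,low[6]=3,low[7]=?); scc=(scc[0]=0,scc[1]=4,scc[2]=?,scc[3]=?,scc[4]=2,scc[5]=3,scc[6]=1,scc[7]=?)
step 6: low=(low[0]=0,low[1]=1,low[2]=5,low[3]=6,low[4]=2,low[5]=4,low[6]=3,low[7]=5); scc=(scc[0]=0,scc[1]=4,scc[2]=?,scc[3]=?,scc[4]=2,scc[5]=3,scc[6]=1,scc[7]=?)
step 7: low=(low[0]=0,low[1]=1,low[2]=5,low[3]=5,low[4]=2,low[5]=4,low[6]=3,low[7]=5); scc=(scc[0]=0,scc[1]=4,scc[2]=?,scc[3]=?,scc[4]=2,scc[5]=3,scc[6]=1,scc[7]=?)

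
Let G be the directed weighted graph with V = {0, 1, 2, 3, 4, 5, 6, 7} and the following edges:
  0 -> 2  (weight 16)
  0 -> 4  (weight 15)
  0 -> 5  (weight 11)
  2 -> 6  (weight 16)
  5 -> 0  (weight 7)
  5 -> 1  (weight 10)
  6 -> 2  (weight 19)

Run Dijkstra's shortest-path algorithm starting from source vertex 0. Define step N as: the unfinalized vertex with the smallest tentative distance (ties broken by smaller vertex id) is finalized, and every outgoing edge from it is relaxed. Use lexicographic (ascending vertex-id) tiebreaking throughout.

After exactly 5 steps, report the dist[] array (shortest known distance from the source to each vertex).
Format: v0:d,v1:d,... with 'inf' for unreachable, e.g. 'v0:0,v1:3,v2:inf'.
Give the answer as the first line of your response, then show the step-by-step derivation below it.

v0:0,v1:21,v2:16,v3:inf,v4:15,v5:11,v6:32,v7:inf

step 1: dist = v0:0,v1:inf,v2:16,v3:inf,v4:15,v5:11,v6:inf,v7:inf
step 2: dist = v0:0,v1:21,v2:16,v3:inf,v4:15,v5:11,v6:inf,v7:inf
step 3: dist = v0:0,v1:21,v2:16,v3:inf,v4:15,v5:11,v6:inf,v7:inf
step 4: dist = v0:0,v1:21,v2:16,v3:inf,v4:15,v5:11,v6:32,v7:inf
step 5: dist = v0:0,v1:21,v2:16,v3:inf,v4:15,v5:11,v6:32,v7:inf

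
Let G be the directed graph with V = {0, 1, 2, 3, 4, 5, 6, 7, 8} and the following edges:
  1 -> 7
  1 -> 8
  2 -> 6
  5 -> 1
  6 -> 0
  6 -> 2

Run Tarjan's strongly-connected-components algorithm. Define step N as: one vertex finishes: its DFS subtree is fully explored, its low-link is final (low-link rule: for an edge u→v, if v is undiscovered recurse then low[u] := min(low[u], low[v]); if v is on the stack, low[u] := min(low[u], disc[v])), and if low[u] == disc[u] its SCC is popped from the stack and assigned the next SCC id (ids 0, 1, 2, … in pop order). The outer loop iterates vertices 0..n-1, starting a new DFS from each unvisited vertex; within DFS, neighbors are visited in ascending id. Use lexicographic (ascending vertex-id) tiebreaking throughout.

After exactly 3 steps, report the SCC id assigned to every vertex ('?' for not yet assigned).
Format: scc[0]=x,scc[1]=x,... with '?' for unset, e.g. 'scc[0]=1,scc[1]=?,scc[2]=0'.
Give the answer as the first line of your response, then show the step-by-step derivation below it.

scc[0]=0,scc[1]=?,scc[2]=?,scc[3]=?,scc[4]=?,scc[5]=?,scc[6]=?,scc[7]=1,scc[8]=2

step 1: low=(low[0]=0,low[1]=?,low[2]=?,low[3]=?,low[4]=?,low[5]=?,low[6]=?,low[7]=?,low[8]=?); scc=(scc[0]=0,scc[1]=?,scc[2]=?,scc[3]=?,scc[4]=?,scc[5]=?,scc[6]=?,scc[7]=?,scc[8]=?)
step 2: low=(low[0]=0,low[1]=1,low[2]=?,low[3]=?,low[4]=?,low[5]=?,low[6]=?,low[7]=2,low[8]=?); scc=(scc[0]=0,scc[1]=?,scc[2]=?,scc[3]=?,scc[4]=?,scc[5]=?,scc[6]=?,scc[7]=1,scc[8]=?)
step 3: low=(low[0]=0,low[1]=1,low[2]=?,low[3]=?,low[4]=?,low[5]=?,low[6]=?,low[7]=2,low[8]=3); scc=(scc[0]=0,scc[1]=?,scc[2]=?,scc[3]=?,scc[4]=?,scc[5]=?,scc[6]=?,scc[7]=1,scc[8]=2)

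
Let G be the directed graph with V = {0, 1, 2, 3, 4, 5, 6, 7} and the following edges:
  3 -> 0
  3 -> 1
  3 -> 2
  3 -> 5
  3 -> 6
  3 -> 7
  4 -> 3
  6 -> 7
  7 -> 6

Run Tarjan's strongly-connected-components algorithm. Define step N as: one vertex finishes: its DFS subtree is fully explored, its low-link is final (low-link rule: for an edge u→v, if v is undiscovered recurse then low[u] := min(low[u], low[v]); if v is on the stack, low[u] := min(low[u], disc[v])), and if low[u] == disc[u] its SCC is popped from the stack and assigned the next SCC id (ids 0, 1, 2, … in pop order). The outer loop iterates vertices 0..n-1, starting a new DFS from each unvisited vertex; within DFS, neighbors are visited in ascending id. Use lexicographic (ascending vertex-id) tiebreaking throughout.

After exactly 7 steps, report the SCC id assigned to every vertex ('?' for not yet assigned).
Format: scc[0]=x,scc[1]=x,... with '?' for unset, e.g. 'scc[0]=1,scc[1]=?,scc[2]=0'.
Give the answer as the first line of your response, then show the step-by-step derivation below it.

scc[0]=0,scc[1]=1,scc[2]=2,scc[3]=5,scc[4]=?,scc[5]=3,scc[6]=4,scc[7]=4

step 1: low=(low[0]=0,low[1]=?,low[2]=?,low[3]=?,low[4]=?,low[5]=?,low[6]=?,low[7]=?); scc=(scc[0]=0,scc[1]=?,scc[2]=?,scc[3]=?,scc[4]=?,scc[5]=?,scc[6]=?,scc[7]=?)
step 2: low=(low[0]=0,low[1]=1,low[2]=?,low[3]=?,low[4]=?,low[5]=?,low[6]=?,low[7]=?); scc=(scc[0]=0,scc[1]=1,scc[2]=?,scc[3]=?,scc[4]=?,scc[5]=?,scc[6]=?,scc[7]=?)
step 3: low=(low[0]=0,low[1]=1,low[2]=2,low[3]=?,low[4]=?,low[5]=?,low[6]=?,low[7]=?); scc=(scc[0]=0,scc[1]=1,scc[2]=2,scc[3]=?,scc[4]=?,scc[5]=?,scc[6]=?,scc[7]=?)
step 4: low=(low[0]=0,low[1]=1,low[2]=2,low[3]=3,low[4]=?,low[5]=4,low[6]=?,low[7]=?); scc=(scc[0]=0,scc[1]=1,scc[2]=2,scc[3]=?,scc[4]=?,scc[5]=3,scc[6]=?,scc[7]=?)
step 5: low=(low[0]=0,low[1]=1,low[2]=2,low[3]=3,low[4]=?,low[5]=4,low[6]=5,low[7]=5); scc=(scc[0]=0,scc[1]=1,scc[2]=2,scc[3]=?,scc[4]=?,scc[5]=3,scc[6]=?,scc[7]=?)
step 6: low=(low[0]=0,low[1]=1,low[2]=2,low[3]=3,low[4]=?,low[5]=4,low[6]=5,low[7]=5); scc=(scc[0]=0,scc[1]=1,scc[2]=2,scc[3]=?,scc[4]=?,scc[5]=3,scc[6]=4,scc[7]=4)
step 7: low=(low[0]=0,low[1]=1,low[2]=2,low[3]=3,low[4]=?,low[5]=4,low[6]=5,low[7]=5); scc=(scc[0]=0,scc[1]=1,scc[2]=2,scc[3]=5,scc[4]=?,scc[5]=3,scc[6]=4,scc[7]=4)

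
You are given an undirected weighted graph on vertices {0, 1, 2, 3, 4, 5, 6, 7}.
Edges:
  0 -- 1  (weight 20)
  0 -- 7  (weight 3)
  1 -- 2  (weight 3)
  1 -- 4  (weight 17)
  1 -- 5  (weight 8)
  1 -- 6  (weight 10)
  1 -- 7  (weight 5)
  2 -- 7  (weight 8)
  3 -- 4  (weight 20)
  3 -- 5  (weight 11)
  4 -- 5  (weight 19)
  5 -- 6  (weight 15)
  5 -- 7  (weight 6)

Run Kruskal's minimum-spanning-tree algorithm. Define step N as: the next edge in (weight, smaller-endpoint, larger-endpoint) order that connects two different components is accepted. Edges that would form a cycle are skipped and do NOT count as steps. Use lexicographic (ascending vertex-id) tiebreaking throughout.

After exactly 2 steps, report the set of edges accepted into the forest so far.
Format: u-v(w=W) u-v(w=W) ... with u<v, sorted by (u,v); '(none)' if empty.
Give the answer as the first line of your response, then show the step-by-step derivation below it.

0-7(w=3) 1-2(w=3)

step 1: add edge 0-7 (w=3); MST = {0-7(w=3)}
step 2: add edge 1-2 (w=3); MST = {0-7(w=3) 1-2(w=3)}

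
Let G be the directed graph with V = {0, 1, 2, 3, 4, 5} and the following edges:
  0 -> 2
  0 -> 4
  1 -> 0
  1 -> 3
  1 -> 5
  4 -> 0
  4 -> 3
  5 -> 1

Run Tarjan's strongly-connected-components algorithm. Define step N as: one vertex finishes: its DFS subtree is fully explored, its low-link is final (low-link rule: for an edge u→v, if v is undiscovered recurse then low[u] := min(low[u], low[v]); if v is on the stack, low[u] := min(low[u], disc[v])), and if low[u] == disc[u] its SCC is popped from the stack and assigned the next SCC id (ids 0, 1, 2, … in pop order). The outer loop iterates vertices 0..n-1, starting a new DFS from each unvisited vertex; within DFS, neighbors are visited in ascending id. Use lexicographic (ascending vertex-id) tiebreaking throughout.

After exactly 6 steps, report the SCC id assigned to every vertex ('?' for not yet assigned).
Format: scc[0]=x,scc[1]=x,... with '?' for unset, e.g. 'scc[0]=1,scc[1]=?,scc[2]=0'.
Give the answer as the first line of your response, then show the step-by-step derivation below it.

scc[0]=2,scc[1]=3,scc[2]=0,scc[3]=1,scc[4]=2,scc[5]=3

step 1: low=(low[0]=0,low[1]=?,low[2]=1,low[3]=?,low[4]=?,low[5]=?); scc=(scc[0]=?,scc[1]=?,scc[2]=0,scc[3]=?,scc[4]=?,scc[5]=?)
step 2: low=(low[0]=0,low[1]=?,low[2]=1,low[3]=3,low[4]=0,low[5]=?); scc=(scc[0]=?,scc[1]=?,scc[2]=0,scc[3]=1,scc[4]=?,scc[5]=?)
step 3: low=(low[0]=0,low[1]=?,low[2]=1,low[3]=3,low[4]=0,low[5]=?); scc=(scc[0]=?,scc[1]=?,scc[2]=0,scc[3]=1,scc[4]=?,scc[5]=?)
step 4: low=(low[0]=0,low[1]=?,low[2]=1,low[3]=3,low[4]=0,low[5]=?); scc=(scc[0]=2,scc[1]=?,scc[2]=0,scc[3]=1,scc[4]=2,scc[5]=?)
step 5: low=(low[0]=0,low[1]=4,low[2]=1,low[3]=3,low[4]=0,low[5]=4); scc=(scc[0]=2,scc[1]=?,scc[2]=0,scc[3]=1,scc[4]=2,scc[5]=?)
step 6: low=(low[0]=0,low[1]=4,low[2]=1,low[3]=3,low[4]=0,low[5]=4); scc=(scc[0]=2,scc[1]=3,scc[2]=0,scc[3]=1,scc[4]=2,scc[5]=3)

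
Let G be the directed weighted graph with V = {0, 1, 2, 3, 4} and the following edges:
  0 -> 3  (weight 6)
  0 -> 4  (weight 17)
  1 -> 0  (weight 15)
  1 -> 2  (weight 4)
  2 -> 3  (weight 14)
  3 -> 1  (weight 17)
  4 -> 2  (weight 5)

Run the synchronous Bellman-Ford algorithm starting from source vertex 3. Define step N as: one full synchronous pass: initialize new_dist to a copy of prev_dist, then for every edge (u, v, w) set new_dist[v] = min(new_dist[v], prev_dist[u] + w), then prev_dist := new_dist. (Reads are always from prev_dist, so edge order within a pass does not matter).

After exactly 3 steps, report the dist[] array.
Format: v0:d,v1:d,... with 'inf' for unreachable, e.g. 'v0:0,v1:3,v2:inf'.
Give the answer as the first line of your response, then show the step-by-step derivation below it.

v0:32,v1:17,v2:21,v3:0,v4:49

step 1: dist = v0:inf,v1:17,v2:inf,v3:0,v4:inf
step 2: dist = v0:32,v1:17,v2:21,v3:0,v4:inf
step 3: dist = v0:32,v1:17,v2:21,v3:0,v4:49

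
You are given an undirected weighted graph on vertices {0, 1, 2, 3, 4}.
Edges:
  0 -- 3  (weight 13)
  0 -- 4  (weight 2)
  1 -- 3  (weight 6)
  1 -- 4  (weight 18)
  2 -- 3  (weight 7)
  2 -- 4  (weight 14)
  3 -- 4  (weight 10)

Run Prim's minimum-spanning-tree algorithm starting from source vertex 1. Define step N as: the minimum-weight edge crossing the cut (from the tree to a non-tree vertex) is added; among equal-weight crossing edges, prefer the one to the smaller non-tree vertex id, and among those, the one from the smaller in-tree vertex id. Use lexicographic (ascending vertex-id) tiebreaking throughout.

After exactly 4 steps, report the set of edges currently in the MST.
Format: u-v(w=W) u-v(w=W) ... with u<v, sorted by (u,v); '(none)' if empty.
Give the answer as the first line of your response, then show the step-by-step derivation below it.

0-4(w=2) 1-3(w=6) 2-3(w=7) 3-4(w=10)

step 1: add edge 1-3 (w=6); MST = {1-3(w=6)}
step 2: add edge 2-3 (w=7); MST = {1-3(w=6) 2-3(w=7)}
step 3: add edge 3-4 (w=10); MST = {1-3(w=6) 2-3(w=7) 3-4(w=10)}
step 4: add edge 0-4 (w=2); MST = {0-4(w=2) 1-3(w=6) 2-3(w=7) 3-4(w=10)}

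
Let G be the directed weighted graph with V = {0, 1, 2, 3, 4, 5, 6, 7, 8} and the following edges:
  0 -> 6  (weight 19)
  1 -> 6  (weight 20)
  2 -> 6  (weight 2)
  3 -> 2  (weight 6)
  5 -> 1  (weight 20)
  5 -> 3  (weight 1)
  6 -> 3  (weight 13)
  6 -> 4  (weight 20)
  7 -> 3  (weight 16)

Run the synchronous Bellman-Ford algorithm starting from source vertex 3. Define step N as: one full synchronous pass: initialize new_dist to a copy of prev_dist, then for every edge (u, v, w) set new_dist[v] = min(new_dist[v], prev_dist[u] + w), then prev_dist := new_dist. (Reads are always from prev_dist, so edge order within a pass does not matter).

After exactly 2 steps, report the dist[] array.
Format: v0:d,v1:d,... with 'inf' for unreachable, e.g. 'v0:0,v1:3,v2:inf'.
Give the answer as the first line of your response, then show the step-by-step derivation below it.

v0:inf,v1:inf,v2:6,v3:0,v4:inf,v5:inf,v6:8,v7:inf,v8:inf

step 1: dist = v0:inf,v1:inf,v2:6,v3:0,v4:inf,v5:inf,v6:inf,v7:inf,v8:inf
step 2: dist = v0:inf,v1:inf,v2:6,v3:0,v4:inf,v5:inf,v6:8,v7:inf,v8:inf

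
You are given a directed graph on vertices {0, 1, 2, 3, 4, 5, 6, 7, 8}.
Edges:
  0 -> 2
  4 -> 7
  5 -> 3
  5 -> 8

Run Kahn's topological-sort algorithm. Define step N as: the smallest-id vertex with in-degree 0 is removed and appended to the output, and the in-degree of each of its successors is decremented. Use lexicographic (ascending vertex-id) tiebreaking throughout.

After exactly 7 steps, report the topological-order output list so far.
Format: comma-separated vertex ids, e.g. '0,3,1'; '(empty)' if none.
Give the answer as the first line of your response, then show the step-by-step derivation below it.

0,1,2,4,5,3,6

step 1: output 0; order=[0]; indeg=(0,0,0,1,0,0,0,1,1)
step 2: output 1; order=[0,1]; indeg=(0,0,0,1,0,0,0,1,1)
step 3: output 2; order=[0,1,2]; indeg=(0,0,0,1,0,0,0,1,1)
step 4: output 4; order=[0,1,2,4]; indeg=(0,0,0,1,0,0,0,0,1)
step 5: output 5; order=[0,1,2,4,5]; indeg=(0,0,0,0,0,0,0,0,0)
step 6: output 3; order=[0,1,2,4,5,3]; indeg=(0,0,0,0,0,0,0,0,0)
step 7: output 6; order=[0,1,2,4,5,3,6]; indeg=(0,0,0,0,0,0,0,0,0)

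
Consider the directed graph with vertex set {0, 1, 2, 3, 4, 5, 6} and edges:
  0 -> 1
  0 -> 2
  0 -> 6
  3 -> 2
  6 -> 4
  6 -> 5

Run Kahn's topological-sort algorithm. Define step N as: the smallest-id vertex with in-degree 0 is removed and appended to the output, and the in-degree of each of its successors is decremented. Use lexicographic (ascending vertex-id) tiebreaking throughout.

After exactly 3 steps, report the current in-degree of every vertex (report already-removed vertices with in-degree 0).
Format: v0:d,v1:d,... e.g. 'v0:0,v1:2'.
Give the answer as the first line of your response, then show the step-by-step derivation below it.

v0:0,v1:0,v2:0,v3:0,v4:1,v5:1,v6:0

step 1: output 0; order=[0]; indeg=(0,0,1,0,1,1,0)
step 2: output 1; order=[0,1]; indeg=(0,0,1,0,1,1,0)
step 3: output 3; order=[0,1,3]; indeg=(0,0,0,0,1,1,0)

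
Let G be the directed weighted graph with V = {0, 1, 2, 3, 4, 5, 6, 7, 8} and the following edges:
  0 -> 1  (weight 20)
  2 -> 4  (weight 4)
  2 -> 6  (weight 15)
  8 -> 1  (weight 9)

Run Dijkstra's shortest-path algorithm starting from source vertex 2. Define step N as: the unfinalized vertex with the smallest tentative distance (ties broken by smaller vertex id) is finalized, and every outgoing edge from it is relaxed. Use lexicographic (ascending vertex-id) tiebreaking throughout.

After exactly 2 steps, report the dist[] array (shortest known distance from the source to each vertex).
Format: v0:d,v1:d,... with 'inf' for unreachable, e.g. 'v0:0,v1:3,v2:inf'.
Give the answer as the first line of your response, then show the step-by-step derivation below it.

v0:inf,v1:inf,v2:0,v3:inf,v4:4,v5:inf,v6:15,v7:inf,v8:inf

step 1: dist = v0:inf,v1:inf,v2:0,v3:inf,v4:4,v5:inf,v6:15,v7:inf,v8:inf
step 2: dist = v0:inf,v1:inf,v2:0,v3:inf,v4:4,v5:inf,v6:15,v7:inf,v8:inf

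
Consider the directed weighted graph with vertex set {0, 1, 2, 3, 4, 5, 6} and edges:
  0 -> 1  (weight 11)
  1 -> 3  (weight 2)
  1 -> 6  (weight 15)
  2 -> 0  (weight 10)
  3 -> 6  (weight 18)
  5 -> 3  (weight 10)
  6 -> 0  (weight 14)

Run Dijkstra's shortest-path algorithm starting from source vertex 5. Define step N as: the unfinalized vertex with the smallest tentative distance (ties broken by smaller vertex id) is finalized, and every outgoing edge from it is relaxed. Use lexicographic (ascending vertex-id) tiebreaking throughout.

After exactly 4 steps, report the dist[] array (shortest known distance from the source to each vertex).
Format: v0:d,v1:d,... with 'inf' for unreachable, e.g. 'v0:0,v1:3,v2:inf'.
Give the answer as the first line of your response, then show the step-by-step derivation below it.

v0:42,v1:53,v2:inf,v3:10,v4:inf,v5:0,v6:28

step 1: dist = v0:inf,v1:inf,v2:inf,v3:10,v4:inf,v5:0,v6:inf
step 2: dist = v0:inf,v1:inf,v2:inf,v3:10,v4:inf,v5:0,v6:28
step 3: dist = v0:42,v1:inf,v2:inf,v3:10,v4:inf,v5:0,v6:28
step 4: dist = v0:42,v1:53,v2:inf,v3:10,v4:inf,v5:0,v6:28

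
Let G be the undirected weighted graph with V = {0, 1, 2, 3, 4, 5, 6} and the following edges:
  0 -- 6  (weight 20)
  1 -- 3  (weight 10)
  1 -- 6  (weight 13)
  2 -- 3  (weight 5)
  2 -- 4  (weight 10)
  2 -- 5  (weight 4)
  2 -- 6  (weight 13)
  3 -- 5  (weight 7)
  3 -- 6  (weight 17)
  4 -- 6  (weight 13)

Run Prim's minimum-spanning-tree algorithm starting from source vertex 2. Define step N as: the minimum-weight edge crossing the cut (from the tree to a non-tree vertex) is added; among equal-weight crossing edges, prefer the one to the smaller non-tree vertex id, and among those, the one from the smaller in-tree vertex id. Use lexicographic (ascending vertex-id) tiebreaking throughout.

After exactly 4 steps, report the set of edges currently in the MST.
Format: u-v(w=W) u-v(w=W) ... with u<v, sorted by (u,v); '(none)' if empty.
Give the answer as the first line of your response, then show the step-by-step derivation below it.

1-3(w=10) 2-3(w=5) 2-4(w=10) 2-5(w=4)

step 1: add edge 2-5 (w=4); MST = {2-5(w=4)}
step 2: add edge 2-3 (w=5); MST = {2-3(w=5) 2-5(w=4)}
step 3: add edge 1-3 (w=10); MST = {1-3(w=10) 2-3(w=5) 2-5(w=4)}
step 4: add edge 2-4 (w=10); MST = {1-3(w=10) 2-3(w=5) 2-4(w=10) 2-5(w=4)}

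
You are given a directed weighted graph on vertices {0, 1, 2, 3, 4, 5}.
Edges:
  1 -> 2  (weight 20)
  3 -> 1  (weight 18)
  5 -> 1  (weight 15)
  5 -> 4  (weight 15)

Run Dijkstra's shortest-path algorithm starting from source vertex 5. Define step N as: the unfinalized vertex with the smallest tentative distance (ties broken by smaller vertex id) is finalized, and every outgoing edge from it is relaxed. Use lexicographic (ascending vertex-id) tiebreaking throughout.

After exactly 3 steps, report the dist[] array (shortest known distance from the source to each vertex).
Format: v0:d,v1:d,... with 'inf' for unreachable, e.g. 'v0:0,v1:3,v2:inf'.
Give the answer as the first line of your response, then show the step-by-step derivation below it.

v0:inf,v1:15,v2:35,v3:inf,v4:15,v5:0

step 1: dist = v0:inf,v1:15,v2:inf,v3:inf,v4:15,v5:0
step 2: dist = v0:inf,v1:15,v2:35,v3:inf,v4:15,v5:0
step 3: dist = v0:inf,v1:15,v2:35,v3:inf,v4:15,v5:0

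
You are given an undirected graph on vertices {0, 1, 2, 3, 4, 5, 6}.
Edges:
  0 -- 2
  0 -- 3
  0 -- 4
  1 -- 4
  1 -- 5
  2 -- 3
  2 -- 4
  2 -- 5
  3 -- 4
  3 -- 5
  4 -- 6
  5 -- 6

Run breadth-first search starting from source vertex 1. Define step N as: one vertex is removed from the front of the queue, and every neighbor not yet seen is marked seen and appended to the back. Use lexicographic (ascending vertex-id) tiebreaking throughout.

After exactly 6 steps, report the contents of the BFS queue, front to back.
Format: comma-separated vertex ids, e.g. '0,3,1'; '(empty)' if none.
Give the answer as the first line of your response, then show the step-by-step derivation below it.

6

step 1: dequeue 1; queue=[4,5]; order=1
step 2: dequeue 4; queue=[5,0,2,3,6]; order=1,4
step 3: dequeue 5; queue=[0,2,3,6]; order=1,4,5
step 4: dequeue 0; queue=[2,3,6]; order=1,4,5,0
step 5: dequeue 2; queue=[3,6]; order=1,4,5,0,2
step 6: dequeue 3; queue=[6]; order=1,4,5,0,2,3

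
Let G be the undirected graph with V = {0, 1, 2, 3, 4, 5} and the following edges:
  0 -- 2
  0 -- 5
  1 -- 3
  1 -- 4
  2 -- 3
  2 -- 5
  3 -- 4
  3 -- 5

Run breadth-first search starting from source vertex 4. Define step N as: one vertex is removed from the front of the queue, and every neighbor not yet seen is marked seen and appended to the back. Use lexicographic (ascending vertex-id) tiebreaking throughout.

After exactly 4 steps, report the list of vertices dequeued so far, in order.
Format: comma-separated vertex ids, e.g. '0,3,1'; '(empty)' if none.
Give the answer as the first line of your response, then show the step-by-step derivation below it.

4,1,3,2

step 1: dequeue 4; queue=[1,3]; order=4
step 2: dequeue 1; queue=[3]; order=4,1
step 3: dequeue 3; queue=[2,5]; order=4,1,3
step 4: dequeue 2; queue=[5,0]; order=4,1,3,2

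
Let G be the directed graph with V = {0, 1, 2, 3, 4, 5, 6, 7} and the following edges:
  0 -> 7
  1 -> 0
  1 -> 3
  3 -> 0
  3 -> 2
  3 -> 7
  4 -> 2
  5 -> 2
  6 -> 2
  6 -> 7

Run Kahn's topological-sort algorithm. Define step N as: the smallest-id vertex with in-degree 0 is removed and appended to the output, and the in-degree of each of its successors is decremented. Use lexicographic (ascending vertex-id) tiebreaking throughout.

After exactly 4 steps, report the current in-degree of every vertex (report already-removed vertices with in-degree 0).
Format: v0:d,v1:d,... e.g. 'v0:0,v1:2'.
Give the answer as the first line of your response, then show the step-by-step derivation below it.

v0:0,v1:0,v2:2,v3:0,v4:0,v5:0,v6:0,v7:1

step 1: output 1; order=[1]; indeg=(1,0,4,0,0,0,0,3)
step 2: output 3; order=[1,3]; indeg=(0,0,3,0,0,0,0,2)
step 3: output 0; order=[1,3,0]; indeg=(0,0,3,0,0,0,0,1)
step 4: output 4; order=[1,3,0,4]; indeg=(0,0,2,0,0,0,0,1)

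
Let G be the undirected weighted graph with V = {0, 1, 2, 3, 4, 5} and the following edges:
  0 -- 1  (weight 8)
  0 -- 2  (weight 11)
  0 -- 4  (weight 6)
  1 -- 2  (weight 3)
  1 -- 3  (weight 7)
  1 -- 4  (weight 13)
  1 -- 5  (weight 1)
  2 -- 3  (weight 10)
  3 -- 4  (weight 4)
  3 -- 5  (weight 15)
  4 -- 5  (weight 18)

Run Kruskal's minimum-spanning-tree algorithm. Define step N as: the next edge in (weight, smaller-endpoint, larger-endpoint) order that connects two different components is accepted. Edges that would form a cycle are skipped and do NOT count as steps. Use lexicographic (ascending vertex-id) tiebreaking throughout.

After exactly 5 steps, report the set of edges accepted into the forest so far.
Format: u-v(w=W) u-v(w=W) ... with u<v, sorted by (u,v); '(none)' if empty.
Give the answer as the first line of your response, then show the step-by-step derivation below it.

0-4(w=6) 1-2(w=3) 1-3(w=7) 1-5(w=1) 3-4(w=4)

step 1: add edge 1-5 (w=1); MST = {1-5(w=1)}
step 2: add edge 1-2 (w=3); MST = {1-2(w=3) 1-5(w=1)}
step 3: add edge 3-4 (w=4); MST = {1-2(w=3) 1-5(w=1) 3-4(w=4)}
step 4: add edge 0-4 (w=6); MST = {0-4(w=6) 1-2(w=3) 1-5(w=1) 3-4(w=4)}
step 5: add edge 1-3 (w=7); MST = {0-4(w=6) 1-2(w=3) 1-3(w=7) 1-5(w=1) 3-4(w=4)}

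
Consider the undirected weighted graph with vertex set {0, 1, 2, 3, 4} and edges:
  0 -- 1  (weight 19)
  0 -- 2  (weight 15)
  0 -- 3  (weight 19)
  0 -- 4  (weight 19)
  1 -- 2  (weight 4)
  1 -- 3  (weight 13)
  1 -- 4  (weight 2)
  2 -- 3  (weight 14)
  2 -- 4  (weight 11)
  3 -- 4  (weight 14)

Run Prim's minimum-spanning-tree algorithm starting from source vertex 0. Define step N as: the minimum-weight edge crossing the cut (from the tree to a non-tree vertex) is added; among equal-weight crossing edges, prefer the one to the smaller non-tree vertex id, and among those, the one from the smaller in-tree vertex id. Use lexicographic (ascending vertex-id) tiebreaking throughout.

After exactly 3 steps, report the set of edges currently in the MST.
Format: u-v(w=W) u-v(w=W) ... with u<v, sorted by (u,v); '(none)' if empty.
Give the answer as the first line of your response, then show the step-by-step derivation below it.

0-2(w=15) 1-2(w=4) 1-4(w=2)

step 1: add edge 0-2 (w=15); MST = {0-2(w=15)}
step 2: add edge 1-2 (w=4); MST = {0-2(w=15) 1-2(w=4)}
step 3: add edge 1-4 (w=2); MST = {0-2(w=15) 1-2(w=4) 1-4(w=2)}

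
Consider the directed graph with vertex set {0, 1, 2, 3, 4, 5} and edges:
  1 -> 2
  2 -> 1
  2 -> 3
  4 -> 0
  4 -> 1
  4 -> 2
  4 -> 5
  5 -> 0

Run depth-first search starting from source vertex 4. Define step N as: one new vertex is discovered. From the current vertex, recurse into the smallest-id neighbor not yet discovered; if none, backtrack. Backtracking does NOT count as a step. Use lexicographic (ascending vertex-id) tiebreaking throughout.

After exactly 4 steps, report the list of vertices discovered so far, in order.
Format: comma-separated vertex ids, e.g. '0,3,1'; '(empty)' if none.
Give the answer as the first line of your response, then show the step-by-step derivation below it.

4,0,1,2

step 1: discover 4; path=4; order=4
step 2: discover 0; path=4>0; order=4,0
step 3: discover 1; path=4>1; order=4,0,1
step 4: discover 2; path=4>1>2; order=4,0,1,2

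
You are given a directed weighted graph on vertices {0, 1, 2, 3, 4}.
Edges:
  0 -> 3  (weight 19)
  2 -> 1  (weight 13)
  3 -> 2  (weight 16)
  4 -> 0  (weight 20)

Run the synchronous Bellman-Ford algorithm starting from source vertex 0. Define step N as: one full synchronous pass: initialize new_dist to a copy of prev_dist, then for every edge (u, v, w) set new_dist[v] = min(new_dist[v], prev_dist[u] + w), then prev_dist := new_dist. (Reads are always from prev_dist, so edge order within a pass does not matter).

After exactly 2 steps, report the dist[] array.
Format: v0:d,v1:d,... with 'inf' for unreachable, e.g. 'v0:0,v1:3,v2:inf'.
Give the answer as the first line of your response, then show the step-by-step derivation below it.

v0:0,v1:inf,v2:35,v3:19,v4:inf

step 1: dist = v0:0,v1:inf,v2:inf,v3:19,v4:inf
step 2: dist = v0:0,v1:inf,v2:35,v3:19,v4:inf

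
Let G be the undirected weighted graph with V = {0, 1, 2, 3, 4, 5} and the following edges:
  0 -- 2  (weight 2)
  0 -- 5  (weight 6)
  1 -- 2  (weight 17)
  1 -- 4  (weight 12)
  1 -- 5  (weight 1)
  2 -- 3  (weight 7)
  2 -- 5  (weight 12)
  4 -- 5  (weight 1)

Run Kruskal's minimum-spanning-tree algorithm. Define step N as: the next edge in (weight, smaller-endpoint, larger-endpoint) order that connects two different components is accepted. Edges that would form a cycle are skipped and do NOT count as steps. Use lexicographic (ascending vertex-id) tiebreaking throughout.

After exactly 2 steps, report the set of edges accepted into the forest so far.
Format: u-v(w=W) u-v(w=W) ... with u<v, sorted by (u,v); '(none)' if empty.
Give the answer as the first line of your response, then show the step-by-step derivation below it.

1-5(w=1) 4-5(w=1)

step 1: add edge 1-5 (w=1); MST = {1-5(w=1)}
step 2: add edge 4-5 (w=1); MST = {1-5(w=1) 4-5(w=1)}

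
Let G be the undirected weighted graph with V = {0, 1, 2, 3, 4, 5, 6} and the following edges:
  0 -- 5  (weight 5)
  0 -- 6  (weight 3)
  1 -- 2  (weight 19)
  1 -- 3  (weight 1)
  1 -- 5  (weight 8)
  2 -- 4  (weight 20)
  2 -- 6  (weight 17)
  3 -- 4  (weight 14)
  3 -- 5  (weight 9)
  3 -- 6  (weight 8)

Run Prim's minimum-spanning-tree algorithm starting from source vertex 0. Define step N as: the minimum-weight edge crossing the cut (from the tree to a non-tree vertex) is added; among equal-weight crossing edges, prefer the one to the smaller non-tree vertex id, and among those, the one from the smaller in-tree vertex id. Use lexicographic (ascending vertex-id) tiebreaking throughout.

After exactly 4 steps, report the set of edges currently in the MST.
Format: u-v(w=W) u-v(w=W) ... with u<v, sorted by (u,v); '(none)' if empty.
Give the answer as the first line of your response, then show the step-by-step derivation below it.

0-5(w=5) 0-6(w=3) 1-3(w=1) 1-5(w=8)

step 1: add edge 0-6 (w=3); MST = {0-6(w=3)}
step 2: add edge 0-5 (w=5); MST = {0-5(w=5) 0-6(w=3)}
step 3: add edge 1-5 (w=8); MST = {0-5(w=5) 0-6(w=3) 1-5(w=8)}
step 4: add edge 1-3 (w=1); MST = {0-5(w=5) 0-6(w=3) 1-3(w=1) 1-5(w=8)}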